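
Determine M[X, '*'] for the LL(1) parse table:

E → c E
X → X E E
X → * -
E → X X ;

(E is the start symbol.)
To find M[X, '*'], we find productions for X where '*' is in the predict set (PREDICT(N → α) = (FIRST(α) \ {ε}) ∪ (FOLLOW(N) if α ⇒* ε)).

Relevant sets:
  FIRST(X) = { '*' }

X → X E E: PREDICT = { '*' }
  '*' is in predict set, so this production goes in M[X, '*']
X → * -: PREDICT = { '*' }
  '*' is in predict set, so this production goes in M[X, '*']

M[X, '*'] = X → X E E, X → * -  (a multiply-defined cell — the grammar is not LL(1))

Answer: X → X E E, X → * -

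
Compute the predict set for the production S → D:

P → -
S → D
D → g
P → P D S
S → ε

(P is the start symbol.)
PREDICT(S → D) = (FIRST(RHS) \ {ε}) ∪ (FOLLOW(S) if ε ∈ FIRST(RHS), i.e. RHS ⇒* ε)
FIRST(D) = { 'g' }
FIRST(D) = { 'g' }
ε ∉ FIRST(D), so FOLLOW(S) is not added.
PREDICT(S → D) = { 'g' }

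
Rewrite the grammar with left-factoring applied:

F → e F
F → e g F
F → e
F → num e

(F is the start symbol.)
Left-factoring transforms A → αβ₁ | αβ₂ into A → αA' and A' → β₁ | β₂
(α is the longest common prefix among the alternatives). Repeat until
no nonterminal has two alternatives with a common prefix.

Round 1: F has alternatives sharing prefix 'e'. Introduce F': F → e F'
  Add: F' → F
  Add: F' → g F
  Add: F' → ε

No remaining common prefixes — done.

Resulting grammar:
F → e F'
F' → F
F' → g F
F' → ε
F → num e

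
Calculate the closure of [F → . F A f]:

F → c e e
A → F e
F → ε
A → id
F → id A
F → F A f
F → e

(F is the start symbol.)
{ [F → . F A f], [F → . c e e], [F → . e], [F → . id A], [F → .] }

To compute CLOSURE, for each item [A → α.Bβ] where B is a non-terminal, add [B → .γ] for all productions B → γ; repeat for the newly added items until nothing changes.

Start with: [F → . F A f]
  [F → . F A f] has the dot before F: add [F → . c e e], [F → .], [F → . id A], [F → . e]
No further items can be added.

CLOSURE = { [F → . F A f], [F → . c e e], [F → . e], [F → . id A], [F → .] }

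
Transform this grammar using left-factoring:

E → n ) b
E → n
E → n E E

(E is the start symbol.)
E → n E'
E' → ) b
E' → ε
E' → E E

Left-factoring transforms A → αβ₁ | αβ₂ into A → αA' and A' → β₁ | β₂
(α is the longest common prefix among the alternatives). Repeat until
no nonterminal has two alternatives with a common prefix.

Round 1: E has alternatives sharing prefix 'n'. Introduce E': E → n E'
  Add: E' → ) b
  Add: E' → ε
  Add: E' → E E

No remaining common prefixes — done.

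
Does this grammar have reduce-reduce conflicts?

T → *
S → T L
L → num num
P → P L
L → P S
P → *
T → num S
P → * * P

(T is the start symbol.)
A reduce-reduce conflict occurs when an LR(0) state has two complete items [A → α .] and [B → β .] — both call for a reduction, and with no lookahead the parser cannot choose between them.

Augment with T' → T and build the canonical LR(0) collection (I0 = CLOSURE({[T' → . T]}), then GOTO on every symbol after a dot until no new states appear). It has 18 states:
  I0: { [T → . *], [T → . num S], [T' → . T] }  — shift
  I1: { [T → * .] }  — reduce
  I2: { [T' → T .] }  — accept
  I3: { [S → . T L], [T → . *], [T → . num S], [T → num . S] }  — shift
  I4: { [T → num S .] }  — reduce
  I5: { [L → . P S], [L → . num num], [P → . * * P], [P → . *], [P → . P L], [S → T . L] }  — shift
  I6: { [P → * . * P], [P → * .] }  — shift, reduce
  I7: { [S → T L .] }  — reduce
  I8: { [L → . P S], [L → . num num], [L → P . S], [P → . * * P], [P → . *], [P → . P L], [P → P . L], [S → . T L], [T → . *], [T → . num S] }  — shift
  I9: { [L → num . num] }  — shift
  I10: { [L → num num .] }  — reduce
  I11: { [P → * . * P], [P → * .], [T → * .] }  — shift, 2 reduces
  I12: { [P → P L .] }  — reduce
  I13: { [L → P S .] }  — reduce
  I14: { [L → num . num], [S → . T L], [T → . *], [T → . num S], [T → num . S] }  — shift
  I15: { [L → num num .], [S → . T L], [T → . *], [T → . num S], [T → num . S] }  — shift, reduce
  I16: { [P → * * . P], [P → . * * P], [P → . *], [P → . P L] }  — shift
  I17: { [L → . P S], [L → . num num], [P → * * P .], [P → . * * P], [P → . *], [P → . P L], [P → P . L] }  — shift, reduce

I11 contains complete items [P → * .], [T → * .] — reduce-reduce conflict.

Answer: Yes — I11: [P → * .] vs [T → * .]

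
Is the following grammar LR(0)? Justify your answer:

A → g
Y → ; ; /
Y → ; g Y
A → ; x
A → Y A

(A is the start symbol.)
Yes, the grammar is LR(0)

A grammar is LR(0) if no state in the canonical LR(0) collection has:
  - both a shift item (dot before a terminal) and a complete item (shift-reduce conflict), or
  - two or more complete items (reduce-reduce conflict; the accept item [A' → A .] counts as a complete item here).

Augment with A' → A and build the canonical LR(0) collection (I0 = CLOSURE({[A' → . A]}), then GOTO on every symbol after a dot until no new states appear). It has 12 states:
  I0: { [A → . ; x], [A → . Y A], [A → . g], [A' → . A], [Y → . ; ; /], [Y → . ; g Y] }  — shift
  I1: { [A → ; . x], [Y → ; . ; /], [Y → ; . g Y] }  — shift
  I2: { [A' → A .] }  — accept
  I3: { [A → . ; x], [A → . Y A], [A → . g], [A → Y . A], [Y → . ; ; /], [Y → . ; g Y] }  — shift
  I4: { [A → g .] }  — reduce
  I5: { [A → Y A .] }  — reduce
  I6: { [Y → ; ; . /] }  — shift
  I7: { [Y → . ; ; /], [Y → . ; g Y], [Y → ; g . Y] }  — shift
  I8: { [A → ; x .] }  — reduce
  I9: { [Y → ; . ; /], [Y → ; . g Y] }  — shift
  I10: { [Y → ; g Y .] }  — reduce
  I11: { [Y → ; ; / .] }  — reduce

Every state is either a pure shift/goto state or contains exactly one complete item and nothing to shift — no conflicts. The grammar is LR(0).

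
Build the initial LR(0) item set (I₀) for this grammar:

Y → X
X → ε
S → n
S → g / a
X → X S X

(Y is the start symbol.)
{ [X → . X S X], [X → .], [Y → . X], [Y' → . Y] }

First, augment the grammar with Y' → Y
I₀ = CLOSURE({ [Y' → . Y] }):
  [Y' → . Y] has the dot before Y: add [Y → . X]
  [Y → . X] has the dot before X: add [X → .], [X → . X S X]
No further items can be added.

I₀ = { [X → . X S X], [X → .], [Y → . X], [Y' → . Y] }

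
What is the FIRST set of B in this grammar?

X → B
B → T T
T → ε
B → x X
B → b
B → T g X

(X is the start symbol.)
FIRST sets of the other non-terminals involved (by the same procedure, iterated to a fixed point):
  FIRST(T) = { ε }

From B → T T:
  - T is a non-terminal: add FIRST(T) \ {ε} = { }
    T is nullable, so continue to the next symbol
  - T is a non-terminal: add FIRST(T) \ {ε} = { }
    T is nullable and nothing follows, so the whole right-hand side can vanish: ε ∈ FIRST(B)
From B → x X:
  - x is a terminal: add 'x' and stop
From B → b:
  - b is a terminal: add 'b' and stop
From B → T g X:
  - T is a non-terminal: add FIRST(T) \ {ε} = { }
    T is nullable, so continue to the next symbol
  - g is a terminal: add 'g' and stop

Collecting: FIRST(B) = { 'b', 'g', 'x', ε }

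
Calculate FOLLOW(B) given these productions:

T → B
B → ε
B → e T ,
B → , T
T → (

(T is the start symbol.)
{ $, ',' }

To compute FOLLOW(B), find every occurrence of B on a right-hand side N → α B β: add FIRST(β) \ {ε}, and if β is empty or nullable also add FOLLOW(N). Iterate to a fixed point.

In T → B: B is at the end, add FOLLOW(T)

The FOLLOW sets referred to above (computed the same way, to a fixed point):
  FOLLOW(T) = { $, ',' }

Taking the union: FOLLOW(B) = { $, ',' }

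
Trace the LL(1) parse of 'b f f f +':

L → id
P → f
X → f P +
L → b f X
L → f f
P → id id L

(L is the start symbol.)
Stack is shown with the top on the left.

Stack    Input        Action
----------------------------
L $      b f f f + $  output L → b f X
b f X $  b f f f + $  match 'b'
f X $    f f f + $    match 'f'
X $      f f + $      output X → f P +
f P + $  f f + $      match 'f'
P + $    f + $        output P → f
f + $    f + $        match 'f'
+ $      + $          match '+'
$        $            accept

The string is accepted.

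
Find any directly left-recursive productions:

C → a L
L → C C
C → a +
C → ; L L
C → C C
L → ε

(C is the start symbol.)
Direct left recursion occurs when N → N α for some non-terminal N (the right-hand side begins with the left-hand side itself).

C → a L: starts with a
L → C C: starts with C
C → a +: starts with a
C → ; L L: starts with ';'
C → C C: LEFT RECURSIVE (starts with C)
L → ε: starts with ε

The grammar has direct left recursion on: C.

Answer: Yes, C is left-recursive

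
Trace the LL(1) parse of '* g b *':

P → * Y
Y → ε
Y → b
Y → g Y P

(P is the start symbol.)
LL(1) parsing maintains a stack (initially the start symbol over $) and the input. At each step: if the stack top is a terminal, match it against the current input token; if it is a non-terminal N, replace it with the RHS of M[N, lookahead] (the unique production whose predict set contains the lookahead).

Stack is shown with the top on the left.

Stack    Input      Action
--------------------------
P $      * g b * $  output P → * Y
* Y $    * g b * $  match '*'
Y $      g b * $    output Y → g Y P
g Y P $  g b * $    match 'g'
Y P $    b * $      output Y → b
b P $    b * $      match 'b'
P $      * $        output P → * Y
* Y $    * $        match '*'
Y $      $          output Y → ε
$        $          accept

The string is accepted.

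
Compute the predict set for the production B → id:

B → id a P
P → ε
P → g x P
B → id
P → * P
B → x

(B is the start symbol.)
{ 'id' }

PREDICT(B → id) = (FIRST(RHS) \ {ε}) ∪ (FOLLOW(B) if ε ∈ FIRST(RHS), i.e. RHS ⇒* ε)
FIRST(id) = { 'id' }
ε ∉ FIRST(id), so FOLLOW(B) is not added.
PREDICT(B → id) = { 'id' }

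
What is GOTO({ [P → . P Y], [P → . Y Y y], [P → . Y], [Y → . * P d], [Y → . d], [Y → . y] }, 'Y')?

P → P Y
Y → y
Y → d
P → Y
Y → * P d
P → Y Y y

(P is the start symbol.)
{ [P → Y . Y y], [P → Y .], [Y → . * P d], [Y → . d], [Y → . y] }

GOTO(I, 'Y') = CLOSURE({ [A → αX.β] : [A → α.Xβ] ∈ I, X = 'Y' })

Items with dot before 'Y', with the dot advanced:
  [P → . Y] → [P → Y .]
  [P → . Y Y y] → [P → Y . Y y]
Closure of the advanced items:
  [P → Y . Y y] has the dot before Y: add [Y → . y], [Y → . d], [Y → . * P d]

GOTO = { [P → Y . Y y], [P → Y .], [Y → . * P d], [Y → . d], [Y → . y] }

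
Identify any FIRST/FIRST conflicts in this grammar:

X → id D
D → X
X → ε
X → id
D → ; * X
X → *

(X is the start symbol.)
Yes. X → id D / X → id on { 'id' }

A FIRST/FIRST conflict occurs when two productions N → α and N → β for the same non-terminal have FIRST(α) ∩ FIRST(β) ≠ ∅ (with ε ∈ FIRST of a nullable right-hand side, so two nullable alternatives also conflict).

FIRST sets of the non-terminals at (or reachable through a nullable prefix from) the front of some alternative:
  FIRST(X) = { '*', 'id', ε }

Productions for X:
  X → id D: FIRST = { 'id' }
  X → ε: FIRST = { ε }
  X → id: FIRST = { 'id' }
  X → *: FIRST = { '*' }
Productions for D:
  D → X: FIRST = { '*', 'id', ε }
  D → ; * X: FIRST = { ';' }

Conflict for X: X → id D and X → id
  Overlap: { 'id' }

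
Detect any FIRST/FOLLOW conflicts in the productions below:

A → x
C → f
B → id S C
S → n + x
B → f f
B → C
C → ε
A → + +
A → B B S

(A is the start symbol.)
Nullable non-terminals: B, C.
FIRST sets used below: FIRST(C) = { 'f', ε }

B: nullable alternative(s) B → C; FOLLOW(B) = { 'f', 'id', 'n' }
  B → id S C: FIRST \ {ε} = { 'id' } — overlaps FOLLOW(B) on { 'id' }: CONFLICT
  B → f f: FIRST \ {ε} = { 'f' } — overlaps FOLLOW(B) on { 'f' }: CONFLICT
  B → C: FIRST \ {ε} = { 'f' } — this is the only nullable alternative, skip

C: nullable alternative(s) C → ε; FOLLOW(C) = { 'f', 'id', 'n' }
  C → f: FIRST \ {ε} = { 'f' } — overlaps FOLLOW(C) on { 'f' }: CONFLICT
  C → ε: FIRST \ {ε} = { } — this is the only nullable alternative, skip

A, S have no nullable alternative, so no FIRST/FOLLOW check is needed there.

So the grammar has 3 FIRST/FOLLOW conflicts (marked CONFLICT above).

Answer: Yes. C → f with FOLLOW(C) on { 'f' }; B → id S C with FOLLOW(B) on { 'id' }; B → f f with FOLLOW(B) on { 'f' }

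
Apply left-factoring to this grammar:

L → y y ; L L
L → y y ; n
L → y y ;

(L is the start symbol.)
L → y y ; L'
L' → L L
L' → n
L' → ε

Left-factoring transforms A → αβ₁ | αβ₂ into A → αA' and A' → β₁ | β₂
(α is the longest common prefix among the alternatives). Repeat until
no nonterminal has two alternatives with a common prefix.

Round 1: L has alternatives sharing prefix 'y y ;'. Introduce L': L → y y ; L'
  Add: L' → L L
  Add: L' → n
  Add: L' → ε

No remaining common prefixes — done.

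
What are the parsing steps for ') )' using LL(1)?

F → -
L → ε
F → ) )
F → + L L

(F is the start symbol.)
LL(1) parsing maintains a stack (initially the start symbol over $) and the input. At each step: if the stack top is a terminal, match it against the current input token; if it is a non-terminal N, replace it with the RHS of M[N, lookahead] (the unique production whose predict set contains the lookahead).

Stack is shown with the top on the left.

Stack  Input  Action
--------------------
F $    ) ) $  output F → ) )
) ) $  ) ) $  match ')'
) $    ) $    match ')'
$      $      accept

The string is accepted.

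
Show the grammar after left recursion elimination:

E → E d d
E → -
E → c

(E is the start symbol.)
E → - E'
E → c E'
E' → d d E'
E' → ε

E is directly left-recursive. The standard transformation for
  A → A α₁ | ... | A α_m | β₁ | ... | β_n
is
  A  → β₁ A' | ... | β_n A'
  A' → α₁ A' | ... | α_m A' | ε

E → - becomes E → - E'
E → c becomes E → c E'
E → E d d becomes E' → d d E'
Add E' → ε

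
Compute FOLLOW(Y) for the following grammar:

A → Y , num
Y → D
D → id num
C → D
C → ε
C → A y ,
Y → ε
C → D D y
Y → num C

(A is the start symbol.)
In A → Y , num: Y is followed by ',' num, add FIRST(',' num) \ {ε} = { ',' }

Taking the union: FOLLOW(Y) = { ',' }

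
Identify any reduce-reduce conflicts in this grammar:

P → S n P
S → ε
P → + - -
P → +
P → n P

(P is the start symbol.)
Augment with P' → P and build the canonical LR(0) collection (I0 = CLOSURE({[P' → . P]}), then GOTO on every symbol after a dot until no new states appear). It has 10 states:
  I0: { [P → . + - -], [P → . +], [P → . S n P], [P → . n P], [P' → . P], [S → .] }  — shift, reduce
  I1: { [P → + . - -], [P → + .] }  — shift, reduce
  I2: { [P' → P .] }  — accept
  I3: { [P → S . n P] }  — shift
  I4: { [P → . + - -], [P → . +], [P → . S n P], [P → . n P], [P → n . P], [S → .] }  — shift, reduce
  I5: { [P → n P .] }  — reduce
  I6: { [P → . + - -], [P → . +], [P → . S n P], [P → . n P], [P → S n . P], [S → .] }  — shift, reduce
  I7: { [P → S n P .] }  — reduce
  I8: { [P → + - . -] }  — shift
  I9: { [P → + - - .] }  — reduce

No state contains more than one complete item.

Answer: No reduce-reduce conflicts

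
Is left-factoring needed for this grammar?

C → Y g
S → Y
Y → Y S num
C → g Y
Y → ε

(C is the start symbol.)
No, left-factoring is not needed

Left-factoring is needed when two productions for the same non-terminal
share a common prefix on the right-hand side.

Productions for C:
  C → Y g
  C → g Y
Productions for Y:
  Y → Y S num
  Y → ε

No common prefixes found.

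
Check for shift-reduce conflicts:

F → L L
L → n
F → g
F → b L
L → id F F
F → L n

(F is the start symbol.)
No shift-reduce conflicts

Augment with F' → F and build the canonical LR(0) collection (I0 = CLOSURE({[F' → . F]}), then GOTO on every symbol after a dot until no new states appear). It has 12 states:
  I0: { [F → . L L], [F → . L n], [F → . b L], [F → . g], [F' → . F], [L → . id F F], [L → . n] }  — shift
  I1: { [F' → F .] }  — accept
  I2: { [F → L . L], [F → L . n], [L → . id F F], [L → . n] }  — shift
  I3: { [F → b . L], [L → . id F F], [L → . n] }  — shift
  I4: { [F → g .] }  — reduce
  I5: { [F → . L L], [F → . L n], [F → . b L], [F → . g], [L → . id F F], [L → . n], [L → id . F F] }  — shift
  I6: { [L → n .] }  — reduce
  I7: { [F → . L L], [F → . L n], [F → . b L], [F → . g], [L → . id F F], [L → . n], [L → id F . F] }  — shift
  I8: { [L → id F F .] }  — reduce
  I9: { [F → b L .] }  — reduce
  I10: { [F → L L .] }  — reduce
  I11: { [F → L n .], [L → n .] }  — 2 reduces

No state contains both a complete item and a shift item.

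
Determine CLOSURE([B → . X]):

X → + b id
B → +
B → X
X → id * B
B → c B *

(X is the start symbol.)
{ [B → . X], [X → . + b id], [X → . id * B] }

To compute CLOSURE, for each item [A → α.Bβ] where B is a non-terminal, add [B → .γ] for all productions B → γ; repeat for the newly added items until nothing changes.

Start with: [B → . X]
  [B → . X] has the dot before X: add [X → . + b id], [X → . id * B]
No further items can be added.

CLOSURE = { [B → . X], [X → . + b id], [X → . id * B] }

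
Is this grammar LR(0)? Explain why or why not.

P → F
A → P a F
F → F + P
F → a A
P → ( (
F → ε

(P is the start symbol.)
A grammar is LR(0) if no state in the canonical LR(0) collection has:
  - both a shift item (dot before a terminal) and a complete item (shift-reduce conflict), or
  - two or more complete items (reduce-reduce conflict; the accept item [P' → P .] counts as a complete item here).

Augment with P' → P and build the canonical LR(0) collection (I0 = CLOSURE({[P' → . P]}), then GOTO on every symbol after a dot until no new states appear). It has 12 states:
  I0: { [F → . F + P], [F → . a A], [F → .], [P → . ( (], [P → . F], [P' → . P] }  — shift, reduce
  I1: { [P → ( . (] }  — shift
  I2: { [F → F . + P], [P → F .] }  — shift, reduce
  I3: { [P' → P .] }  — accept
  I4: { [A → . P a F], [F → . F + P], [F → . a A], [F → .], [F → a . A], [P → . ( (], [P → . F] }  — shift, reduce
  I5: { [F → a A .] }  — reduce
  I6: { [A → P . a F] }  — shift
  I7: { [A → P a . F], [F → . F + P], [F → . a A], [F → .] }  — shift, reduce
  I8: { [A → P a F .], [F → F . + P] }  — shift, reduce
  I9: { [F → . F + P], [F → . a A], [F → .], [F → F + . P], [P → . ( (], [P → . F] }  — shift, reduce
  I10: { [F → F + P .] }  — reduce
  I11: { [P → ( ( .] }  — reduce

Conflict in state I0:
  Shift-reduce conflict between [F → .] and [F → . a A]
So the grammar is NOT LR(0).

Answer: No. Shift-reduce conflict between [F → .] and [F → . a A]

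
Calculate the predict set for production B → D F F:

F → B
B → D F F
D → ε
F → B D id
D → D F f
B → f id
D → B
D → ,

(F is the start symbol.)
PREDICT(B → D F F) = (FIRST(RHS) \ {ε}) ∪ (FOLLOW(B) if ε ∈ FIRST(RHS), i.e. RHS ⇒* ε)
FIRST(D) = { ',', 'f', ε }
FIRST(F) = { ',', 'f' }
FIRST(D F F) = { ',', 'f' }
ε ∉ FIRST(D F F), so FOLLOW(B) is not added.
PREDICT(B → D F F) = { ',', 'f' }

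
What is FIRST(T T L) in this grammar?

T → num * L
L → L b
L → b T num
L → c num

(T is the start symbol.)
FIRST sets of the non-terminals involved (from the grammar, by fixed-point iteration):
  FIRST(T) = { 'num' }

To compute FIRST(T T L), process the symbols left to right:
Symbol T is a non-terminal. Add FIRST(T) \ {ε} = { 'num' }
T is not nullable (ε ∉ FIRST(T)), so stop here.
FIRST(T T L) = { 'num' }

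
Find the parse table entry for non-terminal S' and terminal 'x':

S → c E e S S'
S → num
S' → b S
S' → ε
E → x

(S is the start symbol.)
To find M[S', 'x'], we find productions for S' where 'x' is in the predict set (PREDICT(N → α) = (FIRST(α) \ {ε}) ∪ (FOLLOW(N) if α ⇒* ε)).

Relevant sets:
  FOLLOW(S') = { $, 'b' }

S' → b S: PREDICT = { 'b' }
S' → ε: PREDICT = { $, 'b' }

M[S', 'x'] is empty (no production applies)

Answer: Empty (error entry)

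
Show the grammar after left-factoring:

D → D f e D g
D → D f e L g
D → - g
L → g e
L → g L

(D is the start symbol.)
D → D f e D'
D' → D g
D' → L g
D → - g
L → g L'
L' → e
L' → L

Left-factoring transforms A → αβ₁ | αβ₂ into A → αA' and A' → β₁ | β₂
(α is the longest common prefix among the alternatives). Repeat until
no nonterminal has two alternatives with a common prefix.

Round 1: D has alternatives sharing prefix 'D f e'. Introduce D': D → D f e D'
  Add: D' → D g
  Add: D' → L g

Round 2: L has alternatives sharing prefix 'g'. Introduce L': L → g L'
  Add: L' → e
  Add: L' → L

No remaining common prefixes — done.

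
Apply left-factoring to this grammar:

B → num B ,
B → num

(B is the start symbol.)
B → num B'
B' → B ,
B' → ε

Left-factoring transforms A → αβ₁ | αβ₂ into A → αA' and A' → β₁ | β₂
(α is the longest common prefix among the alternatives). Repeat until
no nonterminal has two alternatives with a common prefix.

Round 1: B has alternatives sharing prefix 'num'. Introduce B': B → num B'
  Add: B' → B ,
  Add: B' → ε

No remaining common prefixes — done.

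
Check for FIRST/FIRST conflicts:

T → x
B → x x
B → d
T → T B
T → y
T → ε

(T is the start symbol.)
Yes. T → x / T → T B on { 'x' }; T → T B / T → y on { 'y' }

FIRST sets of the non-terminals at (or reachable through a nullable prefix from) the front of some alternative:
  FIRST(T) = { 'd', 'x', 'y', ε }
  FIRST(B) = { 'd', 'x' }

Productions for T:
  T → x: FIRST = { 'x' }
  T → T B: FIRST = { 'd', 'x', 'y' }
  T → y: FIRST = { 'y' }
  T → ε: FIRST = { ε }
Productions for B:
  B → x x: FIRST = { 'x' }
  B → d: FIRST = { 'd' }

Conflict for T: T → x and T → T B
  Overlap: { 'x' }
Conflict for T: T → T B and T → y
  Overlap: { 'y' }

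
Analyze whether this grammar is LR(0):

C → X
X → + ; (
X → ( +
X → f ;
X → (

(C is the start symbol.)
A grammar is LR(0) if no state in the canonical LR(0) collection has:
  - both a shift item (dot before a terminal) and a complete item (shift-reduce conflict), or
  - two or more complete items (reduce-reduce conflict; the accept item [C' → C .] counts as a complete item here).

Augment with C' → C and build the canonical LR(0) collection (I0 = CLOSURE({[C' → . C]}), then GOTO on every symbol after a dot until no new states appear). It has 10 states:
  I0: { [C → . X], [C' → . C], [X → . ( +], [X → . (], [X → . + ; (], [X → . f ;] }  — shift
  I1: { [X → ( . +], [X → ( .] }  — shift, reduce
  I2: { [X → + . ; (] }  — shift
  I3: { [C' → C .] }  — accept
  I4: { [C → X .] }  — reduce
  I5: { [X → f . ;] }  — shift
  I6: { [X → f ; .] }  — reduce
  I7: { [X → + ; . (] }  — shift
  I8: { [X → + ; ( .] }  — reduce
  I9: { [X → ( + .] }  — reduce

Conflict in state I1:
  Shift-reduce conflict between [X → ( .] and [X → ( . +]
So the grammar is NOT LR(0).

Answer: No. Shift-reduce conflict between [X → ( .] and [X → ( . +]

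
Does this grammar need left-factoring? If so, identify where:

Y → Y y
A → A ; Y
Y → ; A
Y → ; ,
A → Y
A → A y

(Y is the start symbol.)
Yes, Y has productions with common prefix ';'; A has productions with common prefix 'A'

Left-factoring is needed when two productions for the same non-terminal
share a common prefix on the right-hand side.

Productions for Y:
  Y → Y y
  Y → ; A
  Y → ; ,
Productions for A:
  A → A ; Y
  A → Y
  A → A y

Found common prefix ';' in productions for Y
Found common prefix 'A' in productions for A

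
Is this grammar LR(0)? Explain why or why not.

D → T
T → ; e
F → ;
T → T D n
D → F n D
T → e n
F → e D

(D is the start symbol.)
No. Shift-reduce conflict between [F → ; .] and [T → ; . e]

A grammar is LR(0) if no state in the canonical LR(0) collection has:
  - both a shift item (dot before a terminal) and a complete item (shift-reduce conflict), or
  - two or more complete items (reduce-reduce conflict; the accept item [D' → D .] counts as a complete item here).

Augment with D' → D and build the canonical LR(0) collection (I0 = CLOSURE({[D' → . D]}), then GOTO on every symbol after a dot until no new states appear). It has 13 states:
  I0: { [D → . F n D], [D → . T], [D' → . D], [F → . ;], [F → . e D], [T → . ; e], [T → . T D n], [T → . e n] }  — shift
  I1: { [F → ; .], [T → ; . e] }  — shift, reduce
  I2: { [D' → D .] }  — accept
  I3: { [D → F . n D] }  — shift
  I4: { [D → . F n D], [D → . T], [D → T .], [F → . ;], [F → . e D], [T → . ; e], [T → . T D n], [T → . e n], [T → T . D n] }  — shift, reduce
  I5: { [D → . F n D], [D → . T], [F → . ;], [F → . e D], [F → e . D], [T → . ; e], [T → . T D n], [T → . e n], [T → e . n] }  — shift
  I6: { [F → e D .] }  — reduce
  I7: { [T → e n .] }  — reduce
  I8: { [T → T D . n] }  — shift
  I9: { [T → T D n .] }  — reduce
  I10: { [D → . F n D], [D → . T], [D → F n . D], [F → . ;], [F → . e D], [T → . ; e], [T → . T D n], [T → . e n] }  — shift
  I11: { [D → F n D .] }  — reduce
  I12: { [T → ; e .] }  — reduce

Conflict in state I1:
  Shift-reduce conflict between [F → ; .] and [T → ; . e]
So the grammar is NOT LR(0).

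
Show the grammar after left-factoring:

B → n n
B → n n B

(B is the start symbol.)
B → n n B'
B' → ε
B' → B

Left-factoring transforms A → αβ₁ | αβ₂ into A → αA' and A' → β₁ | β₂
(α is the longest common prefix among the alternatives). Repeat until
no nonterminal has two alternatives with a common prefix.

Round 1: B has alternatives sharing prefix 'n n'. Introduce B': B → n n B'
  Add: B' → ε
  Add: B' → B

No remaining common prefixes — done.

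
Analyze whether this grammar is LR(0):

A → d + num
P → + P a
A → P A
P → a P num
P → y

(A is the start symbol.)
Yes, the grammar is LR(0)

Augment with A' → A and build the canonical LR(0) collection (I0 = CLOSURE({[A' → . A]}), then GOTO on every symbol after a dot until no new states appear). It has 14 states:
  I0: { [A → . P A], [A → . d + num], [A' → . A], [P → . + P a], [P → . a P num], [P → . y] }  — shift
  I1: { [P → + . P a], [P → . + P a], [P → . a P num], [P → . y] }  — shift
  I2: { [A' → A .] }  — accept
  I3: { [A → . P A], [A → . d + num], [A → P . A], [P → . + P a], [P → . a P num], [P → . y] }  — shift
  I4: { [P → . + P a], [P → . a P num], [P → . y], [P → a . P num] }  — shift
  I5: { [A → d . + num] }  — shift
  I6: { [P → y .] }  — reduce
  I7: { [A → d + . num] }  — shift
  I8: { [A → d + num .] }  — reduce
  I9: { [P → a P . num] }  — shift
  I10: { [P → a P num .] }  — reduce
  I11: { [A → P A .] }  — reduce
  I12: { [P → + P . a] }  — shift
  I13: { [P → + P a .] }  — reduce

Every state is either a pure shift/goto state or contains exactly one complete item and nothing to shift — no conflicts. The grammar is LR(0).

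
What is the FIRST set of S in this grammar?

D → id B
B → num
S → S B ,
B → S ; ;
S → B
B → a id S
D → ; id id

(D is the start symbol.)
FIRST sets of the other non-terminals involved (by the same procedure, iterated to a fixed point):
  FIRST(B) = { 'a', 'num' }

From S → S B ,:
  - S is the symbol being defined: contributes nothing new
    S is not nullable, so stop
From S → B:
  - B is a non-terminal: add FIRST(B) \ {ε} = { 'a', 'num' }
    B is not nullable, so stop

Collecting: FIRST(S) = { 'a', 'num' }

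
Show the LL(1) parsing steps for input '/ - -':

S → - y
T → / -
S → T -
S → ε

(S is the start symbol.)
LL(1) parsing maintains a stack (initially the start symbol over $) and the input. At each step: if the stack top is a terminal, match it against the current input token; if it is a non-terminal N, replace it with the RHS of M[N, lookahead] (the unique production whose predict set contains the lookahead).

Stack is shown with the top on the left.

Stack    Input    Action
------------------------
S $      / - - $  output S → T -
T - $    / - - $  output T → / -
/ - - $  / - - $  match '/'
- - $    - - $    match '-'
- $      - $      match '-'
$        $        accept

The string is accepted.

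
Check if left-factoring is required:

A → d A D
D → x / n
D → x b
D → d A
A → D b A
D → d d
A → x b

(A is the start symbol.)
Left-factoring is needed when two productions for the same non-terminal
share a common prefix on the right-hand side.

Productions for A:
  A → d A D
  A → D b A
  A → x b
Productions for D:
  D → x / n
  D → x b
  D → d A
  D → d d

Found common prefix 'x' in productions for D
Found common prefix 'd' in productions for D

Answer: Yes, D has productions with common prefix 'x'; D has productions with common prefix 'd'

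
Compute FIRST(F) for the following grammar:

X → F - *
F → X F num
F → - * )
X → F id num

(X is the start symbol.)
{ '-' }

To compute FIRST(F), examine every production with F on the left-hand side, reading each right-hand side left to right until a non-nullable symbol is reached.

FIRST sets of the other non-terminals involved (by the same procedure, iterated to a fixed point):
  FIRST(X) = { '-' }

From F → X F num:
  - X is a non-terminal: add FIRST(X) \ {ε} = { '-' }
    X is not nullable, so stop
From F → - * ):
  - '-' is a terminal: add '-' and stop

Collecting: FIRST(F) = { '-' }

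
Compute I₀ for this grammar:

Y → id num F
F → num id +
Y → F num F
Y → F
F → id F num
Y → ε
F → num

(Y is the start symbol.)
First, augment the grammar with Y' → Y
I₀ = CLOSURE({ [Y' → . Y] }):
  [Y' → . Y] has the dot before Y: add [Y → . id num F], [Y → . F num F], [Y → . F], [Y → .]
  [Y → . F num F] has the dot before F: add [F → . num id +], [F → . id F num], [F → . num]
No further items can be added.

I₀ = { [F → . id F num], [F → . num id +], [F → . num], [Y → . F num F], [Y → . F], [Y → . id num F], [Y → .], [Y' → . Y] }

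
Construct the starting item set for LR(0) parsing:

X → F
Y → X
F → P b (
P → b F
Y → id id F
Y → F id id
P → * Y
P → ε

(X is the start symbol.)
{ [F → . P b (], [P → . * Y], [P → . b F], [P → .], [X → . F], [X' → . X] }

First, augment the grammar with X' → X
I₀ = CLOSURE({ [X' → . X] }):
  [X' → . X] has the dot before X: add [X → . F]
  [X → . F] has the dot before F: add [F → . P b (]
  [F → . P b (] has the dot before P: add [P → . b F], [P → . * Y], [P → .]
No further items can be added.

I₀ = { [F → . P b (], [P → . * Y], [P → . b F], [P → .], [X → . F], [X' → . X] }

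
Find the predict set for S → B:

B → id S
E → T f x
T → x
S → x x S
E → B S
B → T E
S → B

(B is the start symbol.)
{ 'id', 'x' }

PREDICT(S → B) = (FIRST(RHS) \ {ε}) ∪ (FOLLOW(S) if ε ∈ FIRST(RHS), i.e. RHS ⇒* ε)
FIRST(B) = { 'id', 'x' }
FIRST(B) = { 'id', 'x' }
ε ∉ FIRST(B), so FOLLOW(S) is not added.
PREDICT(S → B) = { 'id', 'x' }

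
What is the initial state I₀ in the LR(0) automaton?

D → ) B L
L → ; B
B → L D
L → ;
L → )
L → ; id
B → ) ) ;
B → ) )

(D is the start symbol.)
{ [D → . ) B L], [D' → . D] }

First, augment the grammar with D' → D
I₀ = CLOSURE({ [D' → . D] }):
  [D' → . D] has the dot before D: add [D → . ) B L]
No further items can be added.

I₀ = { [D → . ) B L], [D' → . D] }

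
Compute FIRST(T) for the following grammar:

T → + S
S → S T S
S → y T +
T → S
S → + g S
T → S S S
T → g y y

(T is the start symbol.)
To compute FIRST(T), examine every production with T on the left-hand side, reading each right-hand side left to right until a non-nullable symbol is reached.

FIRST sets of the other non-terminals involved (by the same procedure, iterated to a fixed point):
  FIRST(S) = { '+', 'y' }

From T → + S:
  - '+' is a terminal: add '+' and stop
From T → S:
  - S is a non-terminal: add FIRST(S) \ {ε} = { '+', 'y' }
    S is not nullable, so stop
From T → S S S:
  - S is a non-terminal: add FIRST(S) \ {ε} = { '+', 'y' }
    S is not nullable, so stop
From T → g y y:
  - g is a terminal: add 'g' and stop

Collecting: FIRST(T) = { '+', 'g', 'y' }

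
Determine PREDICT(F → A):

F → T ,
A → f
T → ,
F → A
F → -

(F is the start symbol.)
{ 'f' }

PREDICT(F → A) = (FIRST(RHS) \ {ε}) ∪ (FOLLOW(F) if ε ∈ FIRST(RHS), i.e. RHS ⇒* ε)
FIRST(A) = { 'f' }
FIRST(A) = { 'f' }
ε ∉ FIRST(A), so FOLLOW(F) is not added.
PREDICT(F → A) = { 'f' }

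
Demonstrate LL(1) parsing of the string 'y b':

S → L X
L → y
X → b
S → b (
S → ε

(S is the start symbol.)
Stack is shown with the top on the left.

Stack  Input  Action
--------------------
S $    y b $  output S → L X
L X $  y b $  output L → y
y X $  y b $  match 'y'
X $    b $    output X → b
b $    b $    match 'b'
$      $      accept

The string is accepted.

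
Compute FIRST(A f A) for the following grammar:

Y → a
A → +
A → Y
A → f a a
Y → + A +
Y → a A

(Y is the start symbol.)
{ '+', 'a', 'f' }

FIRST sets of the non-terminals involved (from the grammar, by fixed-point iteration):
  FIRST(A) = { '+', 'a', 'f' }

To compute FIRST(A f A), process the symbols left to right:
Symbol A is a non-terminal. Add FIRST(A) \ {ε} = { '+', 'a', 'f' }
A is not nullable (ε ∉ FIRST(A)), so stop here.
FIRST(A f A) = { '+', 'a', 'f' }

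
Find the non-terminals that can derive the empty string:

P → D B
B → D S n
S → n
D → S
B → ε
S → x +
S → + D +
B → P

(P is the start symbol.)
{ 'B' }

A non-terminal is nullable if it can derive ε (the empty string): either it has an ε-production, or it has a production whose right-hand side consists entirely of nullable non-terminals.

ε-productions: B → ε
So B is immediately nullable.
No further non-terminal can be added: every production for the remaining non-terminals contains a terminal or a non-nullable non-terminal.
Nullable = { 'B' }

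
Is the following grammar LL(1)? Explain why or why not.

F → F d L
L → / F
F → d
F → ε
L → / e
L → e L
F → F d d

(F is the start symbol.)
Relevant sets:
  FIRST(F) = { 'd', ε }
  FOLLOW(F) = { $, 'd' }

For F:
  PREDICT(F → F d L) = { 'd' }
  PREDICT(F → d) = { 'd' }
  PREDICT(F → ε) = { $, 'd' }
  PREDICT(F → F d d) = { 'd' }
For L:
  PREDICT(L → '/' F) = { '/' }
  PREDICT(L → '/' e) = { '/' }
  PREDICT(L → e L) = { 'e' }

Conflict found: Predict set conflict for F: { 'd' }
The grammar is NOT LL(1).

Answer: No. Predict set conflict for F: { 'd' }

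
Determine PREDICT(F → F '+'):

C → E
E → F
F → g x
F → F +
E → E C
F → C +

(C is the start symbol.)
{ 'g' }

PREDICT(F → F '+') = (FIRST(RHS) \ {ε}) ∪ (FOLLOW(F) if ε ∈ FIRST(RHS), i.e. RHS ⇒* ε)
FIRST(F) = { 'g' }
FIRST(F '+') = { 'g' }
ε ∉ FIRST(F '+'), so FOLLOW(F) is not added.
PREDICT(F → F '+') = { 'g' }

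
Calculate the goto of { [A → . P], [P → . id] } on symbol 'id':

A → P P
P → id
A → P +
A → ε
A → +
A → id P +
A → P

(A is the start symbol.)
{ [P → id .] }

GOTO(I, 'id') = CLOSURE({ [A → αX.β] : [A → α.Xβ] ∈ I, X = 'id' })

Items with dot before 'id', with the dot advanced:
  [P → . id] → [P → id .]
Closure adds nothing (no advanced item has the dot before a non-terminal).

GOTO = { [P → id .] }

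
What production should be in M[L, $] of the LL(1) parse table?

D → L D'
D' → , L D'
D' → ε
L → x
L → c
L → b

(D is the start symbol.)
Empty (error entry)

To find M[L, $], we find productions for L where $ is in the predict set (PREDICT(N → α) = (FIRST(α) \ {ε}) ∪ (FOLLOW(N) if α ⇒* ε)).

L → x: PREDICT = { 'x' }
L → c: PREDICT = { 'c' }
L → b: PREDICT = { 'b' }

M[L, $] is empty (no production applies)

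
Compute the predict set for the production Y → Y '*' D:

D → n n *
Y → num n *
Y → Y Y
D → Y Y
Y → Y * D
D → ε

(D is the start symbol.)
{ 'num' }

PREDICT(Y → Y '*' D) = (FIRST(RHS) \ {ε}) ∪ (FOLLOW(Y) if ε ∈ FIRST(RHS), i.e. RHS ⇒* ε)
FIRST(Y) = { 'num' }
FIRST(Y '*' D) = { 'num' }
ε ∉ FIRST(Y '*' D), so FOLLOW(Y) is not added.
PREDICT(Y → Y '*' D) = { 'num' }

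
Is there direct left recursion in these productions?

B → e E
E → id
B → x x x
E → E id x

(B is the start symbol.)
B → e E: starts with e
E → id: starts with id
B → x x x: starts with x
E → E id x: LEFT RECURSIVE (starts with E)

The grammar has direct left recursion on: E.

Answer: Yes, E is left-recursive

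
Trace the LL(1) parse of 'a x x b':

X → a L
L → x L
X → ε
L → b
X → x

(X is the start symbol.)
Stack is shown with the top on the left.

Stack  Input      Action
------------------------
X $    a x x b $  output X → a L
a L $  a x x b $  match 'a'
L $    x x b $    output L → x L
x L $  x x b $    match 'x'
L $    x b $      output L → x L
x L $  x b $      match 'x'
L $    b $        output L → b
b $    b $        match 'b'
$      $          accept

The string is accepted.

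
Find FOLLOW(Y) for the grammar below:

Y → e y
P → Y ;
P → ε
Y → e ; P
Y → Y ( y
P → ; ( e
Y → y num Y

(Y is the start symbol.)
Y is the start symbol, so $ ∈ FOLLOW(Y).
In P → Y ;: Y is followed by ';', add FIRST(';') \ {ε} = { ';' }
In Y → Y ( y: Y is followed by '(' y, add FIRST('(' y) \ {ε} = { '(' }
In Y → y num Y: Y is at the end; this adds FOLLOW(Y) to itself — nothing new

Taking the union: FOLLOW(Y) = { $, '(', ';' }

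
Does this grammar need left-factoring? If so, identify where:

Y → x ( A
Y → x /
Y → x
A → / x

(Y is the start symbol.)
Yes, Y has productions with common prefix 'x'

Left-factoring is needed when two productions for the same non-terminal
share a common prefix on the right-hand side.

Productions for Y:
  Y → x ( A
  Y → x /
  Y → x

Found common prefix 'x' in productions for Y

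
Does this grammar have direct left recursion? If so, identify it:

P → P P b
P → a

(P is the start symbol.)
Yes, P is left-recursive

Direct left recursion occurs when N → N α for some non-terminal N (the right-hand side begins with the left-hand side itself).

P → P P b: LEFT RECURSIVE (starts with P)
P → a: starts with a

The grammar has direct left recursion on: P.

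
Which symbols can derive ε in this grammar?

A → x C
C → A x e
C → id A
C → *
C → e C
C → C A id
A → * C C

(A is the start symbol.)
There are no ε-productions, so no non-terminal can derive ε.
No non-terminals are nullable.

Answer: None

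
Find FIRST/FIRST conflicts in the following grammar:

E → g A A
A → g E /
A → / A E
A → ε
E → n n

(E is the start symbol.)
No FIRST/FIRST conflicts.

Productions for E:
  E → g A A: FIRST = { 'g' }
  E → n n: FIRST = { 'n' }
Productions for A:
  A → g E /: FIRST = { 'g' }
  A → / A E: FIRST = { '/' }
  A → ε: FIRST = { ε }

All alternatives of each non-terminal have pairwise disjoint FIRST sets.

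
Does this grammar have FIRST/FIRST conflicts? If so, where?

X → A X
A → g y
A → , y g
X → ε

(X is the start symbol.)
A FIRST/FIRST conflict occurs when two productions N → α and N → β for the same non-terminal have FIRST(α) ∩ FIRST(β) ≠ ∅ (with ε ∈ FIRST of a nullable right-hand side, so two nullable alternatives also conflict).

FIRST sets of the non-terminals at (or reachable through a nullable prefix from) the front of some alternative:
  FIRST(A) = { ',', 'g' }

Productions for X:
  X → A X: FIRST = { ',', 'g' }
  X → ε: FIRST = { ε }
Productions for A:
  A → g y: FIRST = { 'g' }
  A → , y g: FIRST = { ',' }

All alternatives of each non-terminal have pairwise disjoint FIRST sets.

Answer: No FIRST/FIRST conflicts.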